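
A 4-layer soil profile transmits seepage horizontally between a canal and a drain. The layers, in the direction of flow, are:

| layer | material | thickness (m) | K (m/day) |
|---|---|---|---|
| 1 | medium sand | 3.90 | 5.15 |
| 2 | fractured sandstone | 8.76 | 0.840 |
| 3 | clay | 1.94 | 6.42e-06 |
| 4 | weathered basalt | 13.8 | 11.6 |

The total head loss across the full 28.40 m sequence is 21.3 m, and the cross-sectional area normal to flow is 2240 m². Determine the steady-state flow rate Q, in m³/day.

0.158

Flow is perpendicular to layering, so the layers act in series and the equivalent K is the thickness-weighted harmonic mean.
Total thickness L = 3.90 + 8.76 + 1.94 + 13.8 = 28.40 m.
Σ(b_i/K_i) = 3.90/5.15 + 8.76/0.840 + 1.94/6.42e-06 + 13.8/11.6 = 3.022e+05 d.
K_eq = L / Σ(b_i/K_i) = 28.40 / 3.022e+05 = 9.398e-05 m/day.
Q = K_eq · A · (Δh/L) = 9.398e-05 × 2240 × (21.3/28.40) = 0.1579 m³/day.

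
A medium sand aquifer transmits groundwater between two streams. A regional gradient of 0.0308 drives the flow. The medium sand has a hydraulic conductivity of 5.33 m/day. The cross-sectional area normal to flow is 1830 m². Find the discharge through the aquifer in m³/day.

Hydraulic gradient i = 0.0308.
Darcy's law: Q = K · A · i = 5.330 × 1830 × 0.03080 = 300.4 m³/day.

300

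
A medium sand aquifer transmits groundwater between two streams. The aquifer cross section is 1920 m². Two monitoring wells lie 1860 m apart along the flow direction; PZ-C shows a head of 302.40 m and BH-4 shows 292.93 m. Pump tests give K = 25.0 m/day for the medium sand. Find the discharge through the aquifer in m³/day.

Hydraulic gradient i = (302.40 − 292.93) / 1860 = 9.47 / 1860 = 0.005091.
Darcy's law: Q = K · A · i = 25.00 × 1920 × 0.005091 = 244.4 m³/day.

244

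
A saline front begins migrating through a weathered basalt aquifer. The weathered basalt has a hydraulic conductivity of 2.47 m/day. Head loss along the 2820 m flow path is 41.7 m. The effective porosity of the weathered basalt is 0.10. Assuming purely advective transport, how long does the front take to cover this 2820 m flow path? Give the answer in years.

Hydraulic gradient i = Δh / L = 41.7 / 2820 = 0.01479.
Darcy flux q = K · i = 2.470 × 0.01479 = 0.03652 m/day.
Seepage velocity v = q / n_e = 0.03652 / 0.10 = 0.3652 m/day.
Travel time t = L / v = 2820 / 0.3652 = 7721 days = 21.14 years.

21.1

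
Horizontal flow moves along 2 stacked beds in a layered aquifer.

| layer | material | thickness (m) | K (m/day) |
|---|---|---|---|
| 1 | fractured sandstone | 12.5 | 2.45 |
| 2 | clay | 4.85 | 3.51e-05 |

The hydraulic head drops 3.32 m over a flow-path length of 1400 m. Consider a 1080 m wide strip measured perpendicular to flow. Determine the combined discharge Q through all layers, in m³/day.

Flow is parallel to layering, so each bed carries its own Darcy discharge and the transmissivities add.
Σ(K_i·b_i) = 2.45×12.5 + 3.51e-05×4.85 = 30.63 m²/day.
Hydraulic gradient i = Δh / L = 3.32 / 1400 = 0.002371.
Q = Σ(K_i·b_i) · W · i = 30.63 × 1080 × 0.002371 = 78.44 m³/day.

78.4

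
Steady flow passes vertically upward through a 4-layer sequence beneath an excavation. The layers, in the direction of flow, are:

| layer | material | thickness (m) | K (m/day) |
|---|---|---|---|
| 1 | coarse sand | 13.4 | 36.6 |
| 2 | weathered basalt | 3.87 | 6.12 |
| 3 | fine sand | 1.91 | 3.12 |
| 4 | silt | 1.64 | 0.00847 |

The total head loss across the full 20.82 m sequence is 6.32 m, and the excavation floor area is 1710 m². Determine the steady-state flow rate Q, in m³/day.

Flow is perpendicular to layering, so the layers act in series and the equivalent K is the thickness-weighted harmonic mean.
Total thickness L = 13.4 + 3.87 + 1.91 + 1.64 = 20.82 m.
Σ(b_i/K_i) = 13.4/36.6 + 3.87/6.12 + 1.91/3.12 + 1.64/0.00847 = 195.2 d.
K_eq = L / Σ(b_i/K_i) = 20.82 / 195.2 = 0.1066 m/day.
Q = K_eq · A · (Δh/L) = 0.1066 × 1710 × (6.32/20.82) = 55.35 m³/day.

55.4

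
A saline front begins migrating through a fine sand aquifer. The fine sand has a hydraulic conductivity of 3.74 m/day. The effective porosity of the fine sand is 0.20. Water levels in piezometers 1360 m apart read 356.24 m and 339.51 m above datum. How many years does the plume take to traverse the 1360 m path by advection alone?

Hydraulic gradient i = (356.24 − 339.51) / 1360 = 16.73 / 1360 = 0.01230.
Darcy flux q = K · i = 3.740 × 0.01230 = 0.04601 m/day.
Seepage velocity v = q / n_e = 0.04601 / 0.20 = 0.2300 m/day.
Travel time t = L / v = 1360 / 0.2300 = 5912 days = 16.19 years.

16.2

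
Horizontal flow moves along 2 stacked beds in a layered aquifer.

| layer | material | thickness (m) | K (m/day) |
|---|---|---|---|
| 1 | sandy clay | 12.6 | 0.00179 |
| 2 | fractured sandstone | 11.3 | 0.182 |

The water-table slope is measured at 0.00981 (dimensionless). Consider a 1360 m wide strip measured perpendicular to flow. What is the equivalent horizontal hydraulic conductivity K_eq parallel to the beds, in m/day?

Flow is parallel to layering, so each bed carries its own Darcy discharge and the transmissivities add.
Σ(K_i·b_i) = 0.00179×12.6 + 0.182×11.3 = 2.079 m²/day.
Total thickness b = 23.90 m, so K_eq = Σ(K_i·b_i)/b = 0.08699 m/day.

0.0870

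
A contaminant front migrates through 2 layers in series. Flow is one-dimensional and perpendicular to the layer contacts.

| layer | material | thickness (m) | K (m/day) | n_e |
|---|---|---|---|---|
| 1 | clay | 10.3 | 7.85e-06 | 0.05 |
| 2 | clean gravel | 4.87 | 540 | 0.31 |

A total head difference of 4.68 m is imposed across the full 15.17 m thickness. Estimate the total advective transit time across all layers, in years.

1550

With flow normal to the layers, continuity requires the same specific discharge q through every layer.
Σ(b_i/K_i) = 10.3/7.85e-06 + 4.87/540 = 1.312e+06 d.
q = Δh / Σ(b_i/K_i) = 4.68 / 1.312e+06 = 3.567e-06 m/day.
In each layer the seepage velocity is v_i = q/n_i, so the layer transit time is t_i = b_i·n_i / q:
  layer 1 (clay): t_1 = 10.3 × 0.05 / 3.567e-06 = 1.444e+05 d
  layer 2 (clean gravel): t_2 = 4.87 × 0.31 / 3.567e-06 = 4.233e+05 d
Total t = Σ t_i = 5.677e+05 days = 1554 years.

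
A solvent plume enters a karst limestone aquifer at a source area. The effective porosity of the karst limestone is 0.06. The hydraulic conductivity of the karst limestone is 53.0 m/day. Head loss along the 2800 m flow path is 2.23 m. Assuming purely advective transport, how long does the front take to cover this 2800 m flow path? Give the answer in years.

10.9

Hydraulic gradient i = Δh / L = 2.23 / 2800 = 0.0007964.
Darcy flux q = K · i = 53.00 × 0.0007964 = 0.04221 m/day.
Seepage velocity v = q / n_e = 0.04221 / 0.06 = 0.7035 m/day.
Travel time t = L / v = 2800 / 0.7035 = 3980 days = 10.90 years.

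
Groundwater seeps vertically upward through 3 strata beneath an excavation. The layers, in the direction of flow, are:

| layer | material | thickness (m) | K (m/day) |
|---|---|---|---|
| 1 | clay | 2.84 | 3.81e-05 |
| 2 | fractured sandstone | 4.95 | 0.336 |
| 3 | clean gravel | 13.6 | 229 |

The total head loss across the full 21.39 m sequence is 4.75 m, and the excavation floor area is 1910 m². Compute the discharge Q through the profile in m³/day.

Flow is perpendicular to layering, so the layers act in series and the equivalent K is the thickness-weighted harmonic mean.
Total thickness L = 2.84 + 4.95 + 13.6 = 21.39 m.
Σ(b_i/K_i) = 2.84/3.81e-05 + 4.95/0.336 + 13.6/229 = 74555 d.
K_eq = L / Σ(b_i/K_i) = 21.39 / 74555 = 0.0002869 m/day.
Q = K_eq · A · (Δh/L) = 0.0002869 × 1910 × (4.75/21.39) = 0.1217 m³/day.

0.122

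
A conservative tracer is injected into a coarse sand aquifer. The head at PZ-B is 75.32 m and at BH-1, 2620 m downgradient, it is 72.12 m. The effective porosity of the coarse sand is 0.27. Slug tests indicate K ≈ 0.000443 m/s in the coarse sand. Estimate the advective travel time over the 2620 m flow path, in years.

Convert K: 0.000443 m/s × 86400 = 38.28 m/day.
Hydraulic gradient i = (75.32 − 72.12) / 2620 = 3.2 / 2620 = 0.001221.
Darcy flux q = K · i = 38.28 × 0.001221 = 0.04675 m/day.
Seepage velocity v = q / n_e = 0.04675 / 0.27 = 0.1731 m/day.
Travel time t = L / v = 2620 / 0.1731 = 15132 days = 41.43 years.

41.4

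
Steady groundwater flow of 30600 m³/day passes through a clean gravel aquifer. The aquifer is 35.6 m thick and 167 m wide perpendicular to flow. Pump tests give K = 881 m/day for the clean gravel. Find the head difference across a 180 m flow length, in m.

Cross-sectional area A = 167 × 35.6 = 5945 m².
From Q = K·A·i, i = Q / (K·A) = 30600 / (881.0 × 5945) = 0.005842.
Head loss Δh = i · L = 0.005842 × 180 = 1.052 m.

1.05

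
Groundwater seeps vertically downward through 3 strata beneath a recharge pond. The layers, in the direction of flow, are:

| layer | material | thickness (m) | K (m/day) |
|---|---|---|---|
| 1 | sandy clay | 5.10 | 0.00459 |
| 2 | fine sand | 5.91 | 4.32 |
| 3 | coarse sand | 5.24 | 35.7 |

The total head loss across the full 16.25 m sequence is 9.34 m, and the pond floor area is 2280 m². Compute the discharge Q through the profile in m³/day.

19.1

Flow is perpendicular to layering, so the layers act in series and the equivalent K is the thickness-weighted harmonic mean.
Total thickness L = 5.10 + 5.91 + 5.24 = 16.25 m.
Σ(b_i/K_i) = 5.10/0.00459 + 5.91/4.32 + 5.24/35.7 = 1113 d.
K_eq = L / Σ(b_i/K_i) = 16.25 / 1113 = 0.01461 m/day.
Q = K_eq · A · (Δh/L) = 0.01461 × 2280 × (9.34/16.25) = 19.14 m³/day.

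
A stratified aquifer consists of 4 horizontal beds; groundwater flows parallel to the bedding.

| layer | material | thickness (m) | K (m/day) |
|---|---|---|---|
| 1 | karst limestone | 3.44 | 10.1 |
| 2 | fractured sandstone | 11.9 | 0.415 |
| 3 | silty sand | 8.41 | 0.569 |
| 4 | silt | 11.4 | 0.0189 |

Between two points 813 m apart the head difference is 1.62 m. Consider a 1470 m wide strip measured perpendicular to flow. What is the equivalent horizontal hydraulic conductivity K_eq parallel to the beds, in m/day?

1.27

Flow is parallel to layering, so each bed carries its own Darcy discharge and the transmissivities add.
Σ(K_i·b_i) = 10.1×3.44 + 0.415×11.9 + 0.569×8.41 + 0.0189×11.4 = 44.68 m²/day.
Total thickness b = 35.15 m, so K_eq = Σ(K_i·b_i)/b = 1.271 m/day.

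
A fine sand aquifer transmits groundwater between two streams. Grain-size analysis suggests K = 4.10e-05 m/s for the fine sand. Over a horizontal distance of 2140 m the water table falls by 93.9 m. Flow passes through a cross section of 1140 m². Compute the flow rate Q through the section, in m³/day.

Convert K: 4.10e-05 m/s × 86400 = 3.542 m/day.
Hydraulic gradient i = Δh / L = 93.9 / 2140 = 0.04388.
Darcy's law: Q = K · A · i = 3.542 × 1140 × 0.04388 = 177.2 m³/day.

177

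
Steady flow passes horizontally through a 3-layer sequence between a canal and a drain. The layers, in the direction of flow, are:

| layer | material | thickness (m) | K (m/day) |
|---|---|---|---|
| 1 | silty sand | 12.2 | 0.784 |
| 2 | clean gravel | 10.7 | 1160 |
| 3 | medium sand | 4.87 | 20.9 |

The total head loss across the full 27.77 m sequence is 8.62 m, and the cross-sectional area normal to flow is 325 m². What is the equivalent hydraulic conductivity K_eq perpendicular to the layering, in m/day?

Flow is perpendicular to layering, so the layers act in series and the equivalent K is the thickness-weighted harmonic mean.
Total thickness L = 12.2 + 10.7 + 4.87 = 27.77 m.
Σ(b_i/K_i) = 12.2/0.784 + 10.7/1160 + 4.87/20.9 = 15.80 d.
K_eq = L / Σ(b_i/K_i) = 27.77 / 15.80 = 1.757 m/day.

1.76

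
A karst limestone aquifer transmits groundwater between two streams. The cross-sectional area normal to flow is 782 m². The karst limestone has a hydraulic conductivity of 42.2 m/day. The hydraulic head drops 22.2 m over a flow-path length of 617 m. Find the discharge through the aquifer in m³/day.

1190

Hydraulic gradient i = Δh / L = 22.2 / 617 = 0.03598.
Darcy's law: Q = K · A · i = 42.20 × 782.0 × 0.03598 = 1187 m³/day.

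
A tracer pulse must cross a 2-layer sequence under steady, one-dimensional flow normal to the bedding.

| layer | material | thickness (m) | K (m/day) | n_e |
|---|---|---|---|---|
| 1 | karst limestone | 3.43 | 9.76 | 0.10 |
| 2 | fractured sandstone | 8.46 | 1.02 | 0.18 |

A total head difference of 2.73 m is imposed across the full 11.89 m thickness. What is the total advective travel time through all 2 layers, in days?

With flow normal to the layers, continuity requires the same specific discharge q through every layer.
Σ(b_i/K_i) = 3.43/9.76 + 8.46/1.02 = 8.646 d.
q = Δh / Σ(b_i/K_i) = 2.73 / 8.646 = 0.3158 m/day.
In each layer the seepage velocity is v_i = q/n_i, so the layer transit time is t_i = b_i·n_i / q:
  layer 1 (karst limestone): t_1 = 3.43 × 0.10 / 0.3158 = 1.086 d
  layer 2 (fractured sandstone): t_2 = 8.46 × 0.18 / 0.3158 = 4.823 d
Total t = Σ t_i = 5.909 days.

5.91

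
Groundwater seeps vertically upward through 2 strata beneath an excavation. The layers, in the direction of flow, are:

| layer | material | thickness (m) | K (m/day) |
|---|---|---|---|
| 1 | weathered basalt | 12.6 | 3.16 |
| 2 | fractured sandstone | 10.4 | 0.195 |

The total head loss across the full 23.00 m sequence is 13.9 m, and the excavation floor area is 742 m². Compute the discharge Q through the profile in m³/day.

Flow is perpendicular to layering, so the layers act in series and the equivalent K is the thickness-weighted harmonic mean.
Total thickness L = 12.6 + 10.4 = 23.00 m.
Σ(b_i/K_i) = 12.6/3.16 + 10.4/0.195 = 57.32 d.
K_eq = L / Σ(b_i/K_i) = 23.00 / 57.32 = 0.4013 m/day.
Q = K_eq · A · (Δh/L) = 0.4013 × 742 × (13.9/23.00) = 179.9 m³/day.

180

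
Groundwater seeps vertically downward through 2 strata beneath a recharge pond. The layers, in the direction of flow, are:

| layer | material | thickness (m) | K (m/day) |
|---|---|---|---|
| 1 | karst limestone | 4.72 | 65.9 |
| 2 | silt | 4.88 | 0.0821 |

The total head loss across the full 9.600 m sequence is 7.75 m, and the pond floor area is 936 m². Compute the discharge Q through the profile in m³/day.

122

Flow is perpendicular to layering, so the layers act in series and the equivalent K is the thickness-weighted harmonic mean.
Total thickness L = 4.72 + 4.88 = 9.600 m.
Σ(b_i/K_i) = 4.72/65.9 + 4.88/0.0821 = 59.51 d.
K_eq = L / Σ(b_i/K_i) = 9.600 / 59.51 = 0.1613 m/day.
Q = K_eq · A · (Δh/L) = 0.1613 × 936 × (7.75/9.600) = 121.9 m³/day.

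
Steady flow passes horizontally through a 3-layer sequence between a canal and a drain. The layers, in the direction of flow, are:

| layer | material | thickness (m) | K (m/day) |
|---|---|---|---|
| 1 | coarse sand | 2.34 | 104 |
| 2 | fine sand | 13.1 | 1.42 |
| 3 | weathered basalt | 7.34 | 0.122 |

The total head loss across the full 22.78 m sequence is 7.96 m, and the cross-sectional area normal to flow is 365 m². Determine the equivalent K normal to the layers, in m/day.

0.328

Flow is perpendicular to layering, so the layers act in series and the equivalent K is the thickness-weighted harmonic mean.
Total thickness L = 2.34 + 13.1 + 7.34 = 22.78 m.
Σ(b_i/K_i) = 2.34/104 + 13.1/1.42 + 7.34/0.122 = 69.41 d.
K_eq = L / Σ(b_i/K_i) = 22.78 / 69.41 = 0.3282 m/day.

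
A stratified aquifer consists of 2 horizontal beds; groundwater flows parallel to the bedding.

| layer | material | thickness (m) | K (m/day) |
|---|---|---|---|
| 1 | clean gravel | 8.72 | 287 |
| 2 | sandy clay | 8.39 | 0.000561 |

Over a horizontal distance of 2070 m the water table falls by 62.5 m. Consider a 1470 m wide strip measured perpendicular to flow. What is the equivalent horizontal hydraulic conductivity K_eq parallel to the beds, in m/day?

146

Flow is parallel to layering, so each bed carries its own Darcy discharge and the transmissivities add.
Σ(K_i·b_i) = 287×8.72 + 0.000561×8.39 = 2503 m²/day.
Total thickness b = 17.11 m, so K_eq = Σ(K_i·b_i)/b = 146.3 m/day.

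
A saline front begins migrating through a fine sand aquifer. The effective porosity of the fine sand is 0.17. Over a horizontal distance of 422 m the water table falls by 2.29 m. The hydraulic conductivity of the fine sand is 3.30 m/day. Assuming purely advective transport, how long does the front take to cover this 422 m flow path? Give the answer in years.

11.0

Hydraulic gradient i = Δh / L = 2.29 / 422 = 0.005427.
Darcy flux q = K · i = 3.300 × 0.005427 = 0.01791 m/day.
Seepage velocity v = q / n_e = 0.01791 / 0.17 = 0.1053 m/day.
Travel time t = L / v = 422 / 0.1053 = 4006 days = 10.97 years.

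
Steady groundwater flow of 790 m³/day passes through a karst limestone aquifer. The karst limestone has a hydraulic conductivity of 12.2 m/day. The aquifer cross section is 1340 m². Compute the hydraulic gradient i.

From Q = K·A·i, i = Q / (K·A) = 790 / (12.20 × 1340) = 0.04832.

0.0483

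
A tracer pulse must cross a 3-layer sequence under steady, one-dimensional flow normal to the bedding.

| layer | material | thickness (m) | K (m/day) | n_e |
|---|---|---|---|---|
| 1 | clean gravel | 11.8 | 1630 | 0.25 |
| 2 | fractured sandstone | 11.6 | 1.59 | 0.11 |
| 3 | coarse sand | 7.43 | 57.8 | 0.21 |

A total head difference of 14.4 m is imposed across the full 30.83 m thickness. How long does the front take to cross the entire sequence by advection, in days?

With flow normal to the layers, continuity requires the same specific discharge q through every layer.
Σ(b_i/K_i) = 11.8/1630 + 11.6/1.59 + 7.43/57.8 = 7.431 d.
q = Δh / Σ(b_i/K_i) = 14.4 / 7.431 = 1.938 m/day.
In each layer the seepage velocity is v_i = q/n_i, so the layer transit time is t_i = b_i·n_i / q:
  layer 1 (clean gravel): t_1 = 11.8 × 0.25 / 1.938 = 1.522 d
  layer 2 (fractured sandstone): t_2 = 11.6 × 0.11 / 1.938 = 0.6585 d
  layer 3 (coarse sand): t_3 = 7.43 × 0.21 / 1.938 = 0.8052 d
Total t = Σ t_i = 2.986 days.

2.99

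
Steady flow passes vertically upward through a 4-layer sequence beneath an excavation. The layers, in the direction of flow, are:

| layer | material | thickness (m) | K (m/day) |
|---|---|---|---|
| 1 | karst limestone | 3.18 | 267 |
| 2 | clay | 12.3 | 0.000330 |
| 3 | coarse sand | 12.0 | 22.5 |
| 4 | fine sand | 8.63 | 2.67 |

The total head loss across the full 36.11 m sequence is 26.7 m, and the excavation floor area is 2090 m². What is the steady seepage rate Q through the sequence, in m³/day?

1.50

Flow is perpendicular to layering, so the layers act in series and the equivalent K is the thickness-weighted harmonic mean.
Total thickness L = 3.18 + 12.3 + 12.0 + 8.63 = 36.11 m.
Σ(b_i/K_i) = 3.18/267 + 12.3/0.000330 + 12.0/22.5 + 8.63/2.67 = 37277 d.
K_eq = L / Σ(b_i/K_i) = 36.11 / 37277 = 0.0009687 m/day.
Q = K_eq · A · (Δh/L) = 0.0009687 × 2090 × (26.7/36.11) = 1.497 m³/day.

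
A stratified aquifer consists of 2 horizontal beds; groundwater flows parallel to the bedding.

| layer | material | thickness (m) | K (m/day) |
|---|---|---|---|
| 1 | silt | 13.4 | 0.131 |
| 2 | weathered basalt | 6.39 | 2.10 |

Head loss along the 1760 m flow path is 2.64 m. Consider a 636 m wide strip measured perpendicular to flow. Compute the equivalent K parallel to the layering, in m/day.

Flow is parallel to layering, so each bed carries its own Darcy discharge and the transmissivities add.
Σ(K_i·b_i) = 0.131×13.4 + 2.10×6.39 = 15.17 m²/day.
Total thickness b = 19.79 m, so K_eq = Σ(K_i·b_i)/b = 0.7668 m/day.

0.767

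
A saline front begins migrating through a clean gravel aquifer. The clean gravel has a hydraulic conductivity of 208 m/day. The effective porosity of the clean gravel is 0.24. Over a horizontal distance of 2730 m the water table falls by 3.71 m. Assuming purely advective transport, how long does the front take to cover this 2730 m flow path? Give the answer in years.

Hydraulic gradient i = Δh / L = 3.71 / 2730 = 0.001359.
Darcy flux q = K · i = 208.0 × 0.001359 = 0.2827 m/day.
Seepage velocity v = q / n_e = 0.2827 / 0.24 = 1.178 m/day.
Travel time t = L / v = 2730 / 1.178 = 2318 days = 6.346 years.

6.35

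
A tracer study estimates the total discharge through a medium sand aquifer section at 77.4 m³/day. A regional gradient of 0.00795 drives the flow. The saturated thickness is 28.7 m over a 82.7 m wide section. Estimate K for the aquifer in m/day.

4.10

Cross-sectional area A = 82.7 × 28.7 = 2373 m².
Hydraulic gradient i = 0.00795.
From Q = K·A·i, K = Q / (A·i) = 77.4 / (2373 × 0.007950) = 4.102 m/day.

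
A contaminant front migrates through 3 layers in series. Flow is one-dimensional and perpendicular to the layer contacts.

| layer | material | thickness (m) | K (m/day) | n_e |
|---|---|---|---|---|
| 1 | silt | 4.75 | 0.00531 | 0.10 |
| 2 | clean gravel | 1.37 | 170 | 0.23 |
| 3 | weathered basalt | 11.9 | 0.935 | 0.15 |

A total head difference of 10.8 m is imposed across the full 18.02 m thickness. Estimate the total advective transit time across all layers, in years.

0.592

With flow normal to the layers, continuity requires the same specific discharge q through every layer.
Σ(b_i/K_i) = 4.75/0.00531 + 1.37/170 + 11.9/0.935 = 907.3 d.
q = Δh / Σ(b_i/K_i) = 10.8 / 907.3 = 0.01190 m/day.
In each layer the seepage velocity is v_i = q/n_i, so the layer transit time is t_i = b_i·n_i / q:
  layer 1 (silt): t_1 = 4.75 × 0.10 / 0.01190 = 39.90 d
  layer 2 (clean gravel): t_2 = 1.37 × 0.23 / 0.01190 = 26.47 d
  layer 3 (weathered basalt): t_3 = 11.9 × 0.15 / 0.01190 = 150.0 d
Total t = Σ t_i = 216.3 days = 0.5923 years.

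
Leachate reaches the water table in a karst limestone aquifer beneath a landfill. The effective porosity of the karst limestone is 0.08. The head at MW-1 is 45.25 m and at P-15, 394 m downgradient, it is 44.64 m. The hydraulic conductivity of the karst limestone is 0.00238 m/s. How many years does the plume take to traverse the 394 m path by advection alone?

0.271

Convert K: 0.00238 m/s × 86400 = 205.6 m/day.
Hydraulic gradient i = (45.25 − 44.64) / 394 = 0.61 / 394 = 0.001548.
Darcy flux q = K · i = 205.6 × 0.001548 = 0.3184 m/day.
Seepage velocity v = q / n_e = 0.3184 / 0.08 = 3.980 m/day.
Travel time t = L / v = 394 / 3.980 = 99.01 days = 0.2711 years.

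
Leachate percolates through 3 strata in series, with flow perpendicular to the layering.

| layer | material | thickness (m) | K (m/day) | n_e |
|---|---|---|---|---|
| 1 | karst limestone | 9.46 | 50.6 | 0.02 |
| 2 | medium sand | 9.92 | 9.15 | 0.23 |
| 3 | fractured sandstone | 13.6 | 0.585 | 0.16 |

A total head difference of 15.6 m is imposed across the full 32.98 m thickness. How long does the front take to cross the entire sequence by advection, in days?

With flow normal to the layers, continuity requires the same specific discharge q through every layer.
Σ(b_i/K_i) = 9.46/50.6 + 9.92/9.15 + 13.6/0.585 = 24.52 d.
q = Δh / Σ(b_i/K_i) = 15.6 / 24.52 = 0.6362 m/day.
In each layer the seepage velocity is v_i = q/n_i, so the layer transit time is t_i = b_i·n_i / q:
  layer 1 (karst limestone): t_1 = 9.46 × 0.02 / 0.6362 = 0.2974 d
  layer 2 (medium sand): t_2 = 9.92 × 0.23 / 0.6362 = 3.586 d
  layer 3 (fractured sandstone): t_3 = 13.6 × 0.16 / 0.6362 = 3.420 d
Total t = Σ t_i = 7.304 days.

7.30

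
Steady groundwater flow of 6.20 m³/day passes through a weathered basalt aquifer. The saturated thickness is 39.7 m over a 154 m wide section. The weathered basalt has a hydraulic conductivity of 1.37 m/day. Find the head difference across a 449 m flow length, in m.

Cross-sectional area A = 154 × 39.7 = 6114 m².
From Q = K·A·i, i = Q / (K·A) = 6.20 / (1.370 × 6114) = 0.0007402.
Head loss Δh = i · L = 0.0007402 × 449 = 0.3324 m.

0.332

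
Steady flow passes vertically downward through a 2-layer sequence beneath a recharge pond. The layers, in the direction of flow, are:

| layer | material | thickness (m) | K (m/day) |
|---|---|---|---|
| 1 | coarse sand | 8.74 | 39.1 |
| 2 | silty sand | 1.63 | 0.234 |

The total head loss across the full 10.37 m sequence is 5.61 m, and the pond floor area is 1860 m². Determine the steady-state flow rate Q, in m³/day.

1450

Flow is perpendicular to layering, so the layers act in series and the equivalent K is the thickness-weighted harmonic mean.
Total thickness L = 8.74 + 1.63 = 10.37 m.
Σ(b_i/K_i) = 8.74/39.1 + 1.63/0.234 = 7.189 d.
K_eq = L / Σ(b_i/K_i) = 10.37 / 7.189 = 1.442 m/day.
Q = K_eq · A · (Δh/L) = 1.442 × 1860 × (5.61/10.37) = 1451 m³/day.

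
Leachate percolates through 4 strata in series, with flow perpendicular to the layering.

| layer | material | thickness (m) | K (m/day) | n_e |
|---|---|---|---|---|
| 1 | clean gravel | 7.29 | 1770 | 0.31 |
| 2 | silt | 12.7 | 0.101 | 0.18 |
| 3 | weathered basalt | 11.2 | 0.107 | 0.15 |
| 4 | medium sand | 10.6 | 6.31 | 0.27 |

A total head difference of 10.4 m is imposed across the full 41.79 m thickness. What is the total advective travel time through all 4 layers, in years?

0.555

With flow normal to the layers, continuity requires the same specific discharge q through every layer.
Σ(b_i/K_i) = 7.29/1770 + 12.7/0.101 + 11.2/0.107 + 10.6/6.31 = 232.1 d.
q = Δh / Σ(b_i/K_i) = 10.4 / 232.1 = 0.04481 m/day.
In each layer the seepage velocity is v_i = q/n_i, so the layer transit time is t_i = b_i·n_i / q:
  layer 1 (clean gravel): t_1 = 7.29 × 0.31 / 0.04481 = 50.43 d
  layer 2 (silt): t_2 = 12.7 × 0.18 / 0.04481 = 51.02 d
  layer 3 (weathered basalt): t_3 = 11.2 × 0.15 / 0.04481 = 37.49 d
  layer 4 (medium sand): t_4 = 10.6 × 0.27 / 0.04481 = 63.87 d
Total t = Σ t_i = 202.8 days = 0.5553 years.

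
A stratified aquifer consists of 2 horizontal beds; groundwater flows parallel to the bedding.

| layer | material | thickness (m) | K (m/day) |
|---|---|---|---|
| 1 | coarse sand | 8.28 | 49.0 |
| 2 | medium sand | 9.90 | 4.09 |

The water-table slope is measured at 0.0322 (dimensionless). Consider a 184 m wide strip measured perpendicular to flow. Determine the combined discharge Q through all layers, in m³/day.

Flow is parallel to layering, so each bed carries its own Darcy discharge and the transmissivities add.
Σ(K_i·b_i) = 49.0×8.28 + 4.09×9.90 = 446.2 m²/day.
Hydraulic gradient i = 0.0322.
Q = Σ(K_i·b_i) · W · i = 446.2 × 184 × 0.03220 = 2644 m³/day.

2640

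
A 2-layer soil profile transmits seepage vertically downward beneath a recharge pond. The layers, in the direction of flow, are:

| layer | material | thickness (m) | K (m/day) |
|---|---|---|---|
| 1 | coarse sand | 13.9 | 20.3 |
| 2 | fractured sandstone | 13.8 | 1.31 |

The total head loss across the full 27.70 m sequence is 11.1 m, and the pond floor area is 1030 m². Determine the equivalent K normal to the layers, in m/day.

Flow is perpendicular to layering, so the layers act in series and the equivalent K is the thickness-weighted harmonic mean.
Total thickness L = 13.9 + 13.8 = 27.70 m.
Σ(b_i/K_i) = 13.9/20.3 + 13.8/1.31 = 11.22 d.
K_eq = L / Σ(b_i/K_i) = 27.70 / 11.22 = 2.469 m/day.

2.47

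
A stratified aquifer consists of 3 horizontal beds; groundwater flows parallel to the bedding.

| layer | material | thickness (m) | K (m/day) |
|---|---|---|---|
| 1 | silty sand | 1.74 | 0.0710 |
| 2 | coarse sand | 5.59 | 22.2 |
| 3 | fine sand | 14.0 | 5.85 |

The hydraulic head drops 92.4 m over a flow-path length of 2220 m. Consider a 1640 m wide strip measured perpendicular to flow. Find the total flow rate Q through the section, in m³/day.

Flow is parallel to layering, so each bed carries its own Darcy discharge and the transmissivities add.
Σ(K_i·b_i) = 0.0710×1.74 + 22.2×5.59 + 5.85×14.0 = 206.1 m²/day.
Hydraulic gradient i = Δh / L = 92.4 / 2220 = 0.04162.
Q = Σ(K_i·b_i) · W · i = 206.1 × 1640 × 0.04162 = 14070 m³/day.

14100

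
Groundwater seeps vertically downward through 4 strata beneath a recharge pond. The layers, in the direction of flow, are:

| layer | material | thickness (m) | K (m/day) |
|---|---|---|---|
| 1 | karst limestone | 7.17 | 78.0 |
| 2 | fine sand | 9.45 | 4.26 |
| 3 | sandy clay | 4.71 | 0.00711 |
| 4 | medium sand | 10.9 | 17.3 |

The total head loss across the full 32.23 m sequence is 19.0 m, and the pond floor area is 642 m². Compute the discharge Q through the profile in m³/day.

Flow is perpendicular to layering, so the layers act in series and the equivalent K is the thickness-weighted harmonic mean.
Total thickness L = 7.17 + 9.45 + 4.71 + 10.9 = 32.23 m.
Σ(b_i/K_i) = 7.17/78.0 + 9.45/4.26 + 4.71/0.00711 + 10.9/17.3 = 665.4 d.
K_eq = L / Σ(b_i/K_i) = 32.23 / 665.4 = 0.04844 m/day.
Q = K_eq · A · (Δh/L) = 0.04844 × 642 × (19.0/32.23) = 18.33 m³/day.

18.3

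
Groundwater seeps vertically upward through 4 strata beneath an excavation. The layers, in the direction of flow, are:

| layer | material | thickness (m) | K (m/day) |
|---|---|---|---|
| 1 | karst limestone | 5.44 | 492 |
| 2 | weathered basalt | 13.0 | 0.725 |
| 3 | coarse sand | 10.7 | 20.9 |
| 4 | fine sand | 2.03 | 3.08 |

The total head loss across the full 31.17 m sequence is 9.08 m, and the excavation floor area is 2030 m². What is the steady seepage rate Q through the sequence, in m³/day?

964

Flow is perpendicular to layering, so the layers act in series and the equivalent K is the thickness-weighted harmonic mean.
Total thickness L = 5.44 + 13.0 + 10.7 + 2.03 = 31.17 m.
Σ(b_i/K_i) = 5.44/492 + 13.0/0.725 + 10.7/20.9 + 2.03/3.08 = 19.11 d.
K_eq = L / Σ(b_i/K_i) = 31.17 / 19.11 = 1.631 m/day.
Q = K_eq · A · (Δh/L) = 1.631 × 2030 × (9.08/31.17) = 964.4 m³/day.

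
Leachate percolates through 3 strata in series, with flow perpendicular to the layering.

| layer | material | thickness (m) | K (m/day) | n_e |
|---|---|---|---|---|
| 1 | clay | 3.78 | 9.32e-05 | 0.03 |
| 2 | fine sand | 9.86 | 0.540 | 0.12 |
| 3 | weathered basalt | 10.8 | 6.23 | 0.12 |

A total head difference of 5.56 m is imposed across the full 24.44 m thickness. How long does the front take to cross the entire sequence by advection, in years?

51.8

With flow normal to the layers, continuity requires the same specific discharge q through every layer.
Σ(b_i/K_i) = 3.78/9.32e-05 + 9.86/0.540 + 10.8/6.23 = 40578 d.
q = Δh / Σ(b_i/K_i) = 5.56 / 40578 = 0.0001370 m/day.
In each layer the seepage velocity is v_i = q/n_i, so the layer transit time is t_i = b_i·n_i / q:
  layer 1 (clay): t_1 = 3.78 × 0.03 / 0.0001370 = 827.6 d
  layer 2 (fine sand): t_2 = 9.86 × 0.12 / 0.0001370 = 8635 d
  layer 3 (weathered basalt): t_3 = 10.8 × 0.12 / 0.0001370 = 9458 d
Total t = Σ t_i = 18921 days = 51.80 years.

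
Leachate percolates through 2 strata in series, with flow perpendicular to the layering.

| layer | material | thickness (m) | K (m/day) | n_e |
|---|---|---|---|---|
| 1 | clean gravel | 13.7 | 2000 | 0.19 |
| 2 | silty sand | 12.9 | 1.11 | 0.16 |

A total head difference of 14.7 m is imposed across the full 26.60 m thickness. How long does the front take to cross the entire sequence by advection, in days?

With flow normal to the layers, continuity requires the same specific discharge q through every layer.
Σ(b_i/K_i) = 13.7/2000 + 12.9/1.11 = 11.63 d.
q = Δh / Σ(b_i/K_i) = 14.7 / 11.63 = 1.264 m/day.
In each layer the seepage velocity is v_i = q/n_i, so the layer transit time is t_i = b_i·n_i / q:
  layer 1 (clean gravel): t_1 = 13.7 × 0.19 / 1.264 = 2.059 d
  layer 2 (silty sand): t_2 = 12.9 × 0.16 / 1.264 = 1.633 d
Total t = Σ t_i = 3.692 days.

3.69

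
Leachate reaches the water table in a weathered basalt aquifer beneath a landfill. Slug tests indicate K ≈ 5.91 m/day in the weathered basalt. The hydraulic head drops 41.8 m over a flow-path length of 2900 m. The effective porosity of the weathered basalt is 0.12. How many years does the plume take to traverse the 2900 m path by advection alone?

Hydraulic gradient i = Δh / L = 41.8 / 2900 = 0.01441.
Darcy flux q = K · i = 5.910 × 0.01441 = 0.08519 m/day.
Seepage velocity v = q / n_e = 0.08519 / 0.12 = 0.7099 m/day.
Travel time t = L / v = 2900 / 0.7099 = 4085 days = 11.18 years.

11.2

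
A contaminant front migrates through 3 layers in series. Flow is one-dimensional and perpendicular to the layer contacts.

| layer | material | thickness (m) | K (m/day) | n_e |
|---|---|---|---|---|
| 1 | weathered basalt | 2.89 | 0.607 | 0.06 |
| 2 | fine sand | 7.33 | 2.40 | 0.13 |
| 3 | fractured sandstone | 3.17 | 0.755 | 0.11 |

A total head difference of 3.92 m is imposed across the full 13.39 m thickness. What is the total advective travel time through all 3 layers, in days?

With flow normal to the layers, continuity requires the same specific discharge q through every layer.
Σ(b_i/K_i) = 2.89/0.607 + 7.33/2.40 + 3.17/0.755 = 12.01 d.
q = Δh / Σ(b_i/K_i) = 3.92 / 12.01 = 0.3263 m/day.
In each layer the seepage velocity is v_i = q/n_i, so the layer transit time is t_i = b_i·n_i / q:
  layer 1 (weathered basalt): t_1 = 2.89 × 0.06 / 0.3263 = 0.5314 d
  layer 2 (fine sand): t_2 = 7.33 × 0.13 / 0.3263 = 2.920 d
  layer 3 (fractured sandstone): t_3 = 3.17 × 0.11 / 0.3263 = 1.069 d
Total t = Σ t_i = 4.521 days.

4.52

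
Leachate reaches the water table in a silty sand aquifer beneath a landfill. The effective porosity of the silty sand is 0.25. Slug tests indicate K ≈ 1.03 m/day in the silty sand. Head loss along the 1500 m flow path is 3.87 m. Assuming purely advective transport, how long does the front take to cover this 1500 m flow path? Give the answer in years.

Hydraulic gradient i = Δh / L = 3.87 / 1500 = 0.002580.
Darcy flux q = K · i = 1.030 × 0.002580 = 0.002657 m/day.
Seepage velocity v = q / n_e = 0.002657 / 0.25 = 0.01063 m/day.
Travel time t = L / v = 1500 / 0.01063 = 1.411e+05 days = 386.4 years.

386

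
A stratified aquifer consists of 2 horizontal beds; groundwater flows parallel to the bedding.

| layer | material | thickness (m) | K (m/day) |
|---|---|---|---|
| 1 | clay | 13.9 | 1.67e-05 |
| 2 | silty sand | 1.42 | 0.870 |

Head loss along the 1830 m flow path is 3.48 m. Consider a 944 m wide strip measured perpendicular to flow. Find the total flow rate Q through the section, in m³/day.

Flow is parallel to layering, so each bed carries its own Darcy discharge and the transmissivities add.
Σ(K_i·b_i) = 1.67e-05×13.9 + 0.870×1.42 = 1.236 m²/day.
Hydraulic gradient i = Δh / L = 3.48 / 1830 = 0.001902.
Q = Σ(K_i·b_i) · W · i = 1.236 × 944 × 0.001902 = 2.218 m³/day.

2.22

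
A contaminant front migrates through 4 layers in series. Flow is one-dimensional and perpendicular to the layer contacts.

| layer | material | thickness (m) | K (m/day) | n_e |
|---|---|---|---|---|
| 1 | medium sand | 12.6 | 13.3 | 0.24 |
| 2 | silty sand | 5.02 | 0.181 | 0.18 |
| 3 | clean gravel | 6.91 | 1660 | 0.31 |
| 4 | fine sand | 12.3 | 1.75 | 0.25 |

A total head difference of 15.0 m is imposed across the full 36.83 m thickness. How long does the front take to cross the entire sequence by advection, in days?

21.8

With flow normal to the layers, continuity requires the same specific discharge q through every layer.
Σ(b_i/K_i) = 12.6/13.3 + 5.02/0.181 + 6.91/1660 + 12.3/1.75 = 35.71 d.
q = Δh / Σ(b_i/K_i) = 15.0 / 35.71 = 0.4200 m/day.
In each layer the seepage velocity is v_i = q/n_i, so the layer transit time is t_i = b_i·n_i / q:
  layer 1 (medium sand): t_1 = 12.6 × 0.24 / 0.4200 = 7.200 d
  layer 2 (silty sand): t_2 = 5.02 × 0.18 / 0.4200 = 2.151 d
  layer 3 (clean gravel): t_3 = 6.91 × 0.31 / 0.4200 = 5.100 d
  layer 4 (fine sand): t_4 = 12.3 × 0.25 / 0.4200 = 7.322 d
Total t = Σ t_i = 21.77 days.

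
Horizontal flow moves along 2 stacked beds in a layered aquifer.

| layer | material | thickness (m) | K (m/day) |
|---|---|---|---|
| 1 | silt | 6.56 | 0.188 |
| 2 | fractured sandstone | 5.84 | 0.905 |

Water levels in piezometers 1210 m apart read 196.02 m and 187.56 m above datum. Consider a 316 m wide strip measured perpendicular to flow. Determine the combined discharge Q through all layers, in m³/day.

14.4

Flow is parallel to layering, so each bed carries its own Darcy discharge and the transmissivities add.
Σ(K_i·b_i) = 0.188×6.56 + 0.905×5.84 = 6.518 m²/day.
Hydraulic gradient i = (196.02 − 187.56) / 1210 = 8.46 / 1210 = 0.006992.
Q = Σ(K_i·b_i) · W · i = 6.518 × 316 × 0.006992 = 14.40 m³/day.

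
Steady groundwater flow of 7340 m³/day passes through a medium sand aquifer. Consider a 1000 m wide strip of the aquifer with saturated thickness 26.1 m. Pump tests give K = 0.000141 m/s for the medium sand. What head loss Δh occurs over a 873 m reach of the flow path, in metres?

Convert K: 0.000141 m/s × 86400 = 12.18 m/day.
Cross-sectional area A = 1000 × 26.1 = 26100 m².
From Q = K·A·i, i = Q / (K·A) = 7340 / (12.18 × 26100) = 0.02308.
Head loss Δh = i · L = 0.02308 × 873 = 20.15 m.

20.2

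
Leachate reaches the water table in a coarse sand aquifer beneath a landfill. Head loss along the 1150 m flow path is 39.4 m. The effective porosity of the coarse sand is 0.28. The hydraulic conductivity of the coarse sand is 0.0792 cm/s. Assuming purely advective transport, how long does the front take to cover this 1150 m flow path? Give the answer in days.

Convert K: 0.0792 cm/s × 864 = 68.43 m/day.
Hydraulic gradient i = Δh / L = 39.4 / 1150 = 0.03426.
Darcy flux q = K · i = 68.43 × 0.03426 = 2.344 m/day.
Seepage velocity v = q / n_e = 2.344 / 0.28 = 8.373 m/day.
Travel time t = L / v = 1150 / 8.373 = 137.3 days.

137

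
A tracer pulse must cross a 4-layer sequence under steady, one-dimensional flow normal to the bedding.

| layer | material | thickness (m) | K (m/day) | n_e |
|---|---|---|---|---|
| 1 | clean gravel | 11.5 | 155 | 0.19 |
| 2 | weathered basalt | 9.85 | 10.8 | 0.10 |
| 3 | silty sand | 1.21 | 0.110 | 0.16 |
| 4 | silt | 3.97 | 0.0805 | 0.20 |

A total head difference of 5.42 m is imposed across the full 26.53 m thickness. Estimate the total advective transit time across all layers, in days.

With flow normal to the layers, continuity requires the same specific discharge q through every layer.
Σ(b_i/K_i) = 11.5/155 + 9.85/10.8 + 1.21/0.110 + 3.97/0.0805 = 61.30 d.
q = Δh / Σ(b_i/K_i) = 5.42 / 61.30 = 0.08841 m/day.
In each layer the seepage velocity is v_i = q/n_i, so the layer transit time is t_i = b_i·n_i / q:
  layer 1 (clean gravel): t_1 = 11.5 × 0.19 / 0.08841 = 24.71 d
  layer 2 (weathered basalt): t_2 = 9.85 × 0.10 / 0.08841 = 11.14 d
  layer 3 (silty sand): t_3 = 1.21 × 0.16 / 0.08841 = 2.190 d
  layer 4 (silt): t_4 = 3.97 × 0.20 / 0.08841 = 8.981 d
Total t = Σ t_i = 47.02 days.

47.0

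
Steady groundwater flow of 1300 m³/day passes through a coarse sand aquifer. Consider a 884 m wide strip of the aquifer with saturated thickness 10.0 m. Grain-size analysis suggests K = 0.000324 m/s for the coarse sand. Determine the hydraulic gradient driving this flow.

0.00525

Convert K: 0.000324 m/s × 86400 = 27.99 m/day.
Cross-sectional area A = 884 × 10.0 = 8840 m².
From Q = K·A·i, i = Q / (K·A) = 1300 / (27.99 × 8840) = 0.005253.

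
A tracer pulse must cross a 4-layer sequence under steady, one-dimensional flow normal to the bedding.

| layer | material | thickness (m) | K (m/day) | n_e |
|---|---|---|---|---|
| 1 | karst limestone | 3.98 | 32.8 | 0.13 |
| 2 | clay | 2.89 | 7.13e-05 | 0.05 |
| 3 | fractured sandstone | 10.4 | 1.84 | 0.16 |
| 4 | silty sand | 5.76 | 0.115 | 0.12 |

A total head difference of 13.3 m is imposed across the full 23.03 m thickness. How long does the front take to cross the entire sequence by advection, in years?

25.2

With flow normal to the layers, continuity requires the same specific discharge q through every layer.
Σ(b_i/K_i) = 3.98/32.8 + 2.89/7.13e-05 + 10.4/1.84 + 5.76/0.115 = 40589 d.
q = Δh / Σ(b_i/K_i) = 13.3 / 40589 = 0.0003277 m/day.
In each layer the seepage velocity is v_i = q/n_i, so the layer transit time is t_i = b_i·n_i / q:
  layer 1 (karst limestone): t_1 = 3.98 × 0.13 / 0.0003277 = 1579 d
  layer 2 (clay): t_2 = 2.89 × 0.05 / 0.0003277 = 441.0 d
  layer 3 (fractured sandstone): t_3 = 10.4 × 0.16 / 0.0003277 = 5078 d
  layer 4 (silty sand): t_4 = 5.76 × 0.12 / 0.0003277 = 2109 d
Total t = Σ t_i = 9208 days = 25.21 years.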